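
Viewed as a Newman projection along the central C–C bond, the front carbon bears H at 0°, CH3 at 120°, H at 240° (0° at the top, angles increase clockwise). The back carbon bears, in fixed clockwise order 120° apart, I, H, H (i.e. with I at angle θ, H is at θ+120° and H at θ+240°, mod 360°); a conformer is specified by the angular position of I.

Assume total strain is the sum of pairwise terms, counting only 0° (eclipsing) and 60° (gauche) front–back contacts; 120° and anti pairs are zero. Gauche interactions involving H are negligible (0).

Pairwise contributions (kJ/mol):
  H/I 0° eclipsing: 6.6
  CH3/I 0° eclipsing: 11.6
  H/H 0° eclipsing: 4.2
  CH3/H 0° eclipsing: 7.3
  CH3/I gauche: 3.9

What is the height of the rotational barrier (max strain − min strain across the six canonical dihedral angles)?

I at 0° is eclipsed. H at 0° is eclipsed with I at 0° (6.6); CH3 at 120° is eclipsed with H at 120° (7.3); H at 240° is eclipsed with H at 240° (4.2). Total 18.1 kJ/mol.
I at 60° is staggered. CH3 at 120° is gauche with I at 60° (3.9). Total 3.9 kJ/mol.
I at 120° is eclipsed. H at 0° is eclipsed with H at 0° (4.2); CH3 at 120° is eclipsed with I at 120° (11.6); H at 240° is eclipsed with H at 240° (4.2). Total 20.0 kJ/mol.
I at 180° is staggered. CH3 at 120° is gauche with I at 180° (3.9). Total 3.9 kJ/mol.
I at 240° is eclipsed. H at 0° is eclipsed with H at 0° (4.2); CH3 at 120° is eclipsed with H at 120° (7.3); H at 240° is eclipsed with I at 240° (6.6). Total 18.1 kJ/mol.
I at 300° (staggered): no non-H gauche contacts → 0.0 kJ/mol.
Max at 120° (20.0 kJ/mol), min at 300° (0.0 kJ/mol); barrier = 20.0 kJ/mol.

20.0 kJ/mol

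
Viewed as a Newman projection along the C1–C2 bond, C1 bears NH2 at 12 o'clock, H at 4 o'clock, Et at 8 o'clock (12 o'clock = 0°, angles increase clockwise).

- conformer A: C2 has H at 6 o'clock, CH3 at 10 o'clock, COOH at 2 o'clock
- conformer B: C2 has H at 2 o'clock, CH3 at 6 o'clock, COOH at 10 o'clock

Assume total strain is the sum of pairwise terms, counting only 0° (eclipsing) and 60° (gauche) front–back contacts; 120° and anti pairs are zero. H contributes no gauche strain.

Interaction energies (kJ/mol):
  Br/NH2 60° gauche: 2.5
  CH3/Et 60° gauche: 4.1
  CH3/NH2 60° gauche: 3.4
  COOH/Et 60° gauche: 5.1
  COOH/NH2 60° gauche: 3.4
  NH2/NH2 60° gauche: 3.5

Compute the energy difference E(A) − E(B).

-1.7 kJ/mol

A (staggered): NH2–CH3 gauche, NH2–COOH gauche, Et–CH3 gauche; 3.4 + 3.4 + 4.1 = 10.9 kJ/mol.
B (staggered): NH2–COOH gauche, Et–CH3 gauche, Et–COOH gauche; 3.4 + 4.1 + 5.1 = 12.6 kJ/mol.
E(A) − E(B) = 10.9 − 12.6 = -1.7 kJ/mol.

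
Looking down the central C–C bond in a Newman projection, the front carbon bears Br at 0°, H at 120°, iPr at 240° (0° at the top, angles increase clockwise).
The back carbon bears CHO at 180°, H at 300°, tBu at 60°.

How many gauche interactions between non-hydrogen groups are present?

2

Non-H gauche pairs: Br(0°)/tBu(60°); iPr(240°)/CHO(180°) — 2 interactions.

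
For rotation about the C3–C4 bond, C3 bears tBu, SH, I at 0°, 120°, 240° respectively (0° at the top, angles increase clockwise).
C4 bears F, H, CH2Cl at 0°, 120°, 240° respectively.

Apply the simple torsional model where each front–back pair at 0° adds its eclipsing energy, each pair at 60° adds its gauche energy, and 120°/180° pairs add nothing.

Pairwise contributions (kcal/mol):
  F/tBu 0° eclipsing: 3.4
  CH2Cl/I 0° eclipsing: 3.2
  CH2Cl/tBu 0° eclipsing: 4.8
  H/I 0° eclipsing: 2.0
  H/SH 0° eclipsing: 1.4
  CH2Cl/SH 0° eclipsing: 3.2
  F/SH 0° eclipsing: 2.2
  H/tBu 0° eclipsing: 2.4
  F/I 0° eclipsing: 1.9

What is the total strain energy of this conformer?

8.0 kcal/mol

This conformer (eclipsed): tBu–F eclipsed, SH–H eclipsed, I–CH2Cl eclipsed; 3.4 + 1.4 + 3.2 = 8.0 kcal/mol.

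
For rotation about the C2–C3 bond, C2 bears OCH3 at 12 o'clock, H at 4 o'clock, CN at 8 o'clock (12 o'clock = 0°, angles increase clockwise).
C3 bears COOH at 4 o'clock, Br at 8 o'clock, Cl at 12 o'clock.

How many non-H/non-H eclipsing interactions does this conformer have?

Non-H eclipsing pairs: OCH3(0°)/Cl(0°); CN(240°)/Br(240°) — 2 interactions.

2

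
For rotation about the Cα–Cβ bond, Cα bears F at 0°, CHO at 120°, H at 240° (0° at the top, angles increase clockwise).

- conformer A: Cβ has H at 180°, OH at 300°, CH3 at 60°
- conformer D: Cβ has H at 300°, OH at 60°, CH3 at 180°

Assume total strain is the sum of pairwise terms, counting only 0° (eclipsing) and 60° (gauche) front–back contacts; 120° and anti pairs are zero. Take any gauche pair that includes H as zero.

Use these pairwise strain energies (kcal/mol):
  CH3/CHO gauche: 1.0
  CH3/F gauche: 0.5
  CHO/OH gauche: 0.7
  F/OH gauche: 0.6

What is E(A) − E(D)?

A (staggered): F–OH gauche, F–CH3 gauche, CHO–CH3 gauche; 0.6 + 0.5 + 1.0 = 2.1 kcal/mol.
D (staggered): F–OH gauche, CHO–OH gauche, CHO–CH3 gauche; 0.6 + 0.7 + 1.0 = 2.3 kcal/mol.
E(A) − E(D) = 2.1 − 2.3 = -0.2 kcal/mol.

-0.2 kcal/mol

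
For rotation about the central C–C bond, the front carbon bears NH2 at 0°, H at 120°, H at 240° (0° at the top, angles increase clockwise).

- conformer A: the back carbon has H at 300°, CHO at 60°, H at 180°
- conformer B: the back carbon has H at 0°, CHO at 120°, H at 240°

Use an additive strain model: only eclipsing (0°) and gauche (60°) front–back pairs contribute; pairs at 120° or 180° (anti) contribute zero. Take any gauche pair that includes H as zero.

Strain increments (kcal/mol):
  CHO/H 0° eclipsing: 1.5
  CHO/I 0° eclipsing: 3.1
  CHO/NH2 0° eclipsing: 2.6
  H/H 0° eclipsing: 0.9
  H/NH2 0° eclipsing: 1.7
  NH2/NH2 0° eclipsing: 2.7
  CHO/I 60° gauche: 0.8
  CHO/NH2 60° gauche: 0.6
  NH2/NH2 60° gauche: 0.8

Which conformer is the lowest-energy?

A is staggered. NH2 at 0° is gauche with CHO at 60° (0.6). Total 0.6 kcal/mol.
B is eclipsed. NH2 at 0° is eclipsed with H at 0° (1.7); H at 120° is eclipsed with CHO at 120° (1.5); H at 240° is eclipsed with H at 240° (0.9). Total 4.1 kcal/mol.
A has the lowest total (0.6 kcal/mol).

A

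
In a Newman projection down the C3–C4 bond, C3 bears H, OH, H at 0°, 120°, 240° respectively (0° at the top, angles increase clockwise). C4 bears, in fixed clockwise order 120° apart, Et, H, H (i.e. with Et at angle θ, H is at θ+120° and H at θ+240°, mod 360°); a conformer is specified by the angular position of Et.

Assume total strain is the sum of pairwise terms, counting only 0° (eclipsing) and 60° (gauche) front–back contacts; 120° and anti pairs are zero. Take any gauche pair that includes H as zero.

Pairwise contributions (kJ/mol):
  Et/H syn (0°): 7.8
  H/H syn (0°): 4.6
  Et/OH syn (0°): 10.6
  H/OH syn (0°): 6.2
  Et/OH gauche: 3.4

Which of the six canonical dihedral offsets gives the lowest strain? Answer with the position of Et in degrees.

300°

Et at 0° (eclipsed): H(0°)/Et(0°) eclipsed 7.8; OH(120°)/H(120°) eclipsed 6.2; H(240°)/H(240°) eclipsed 4.6 → 18.6 kJ/mol.
Et at 60° (staggered): OH(120°)/Et(60°) gauche 3.4 → 3.4 kJ/mol.
Et at 120° (eclipsed): H(0°)/H(0°) eclipsed 4.6; OH(120°)/Et(120°) eclipsed 10.6; H(240°)/H(240°) eclipsed 4.6 → 19.8 kJ/mol.
Et at 180° (staggered): OH(120°)/Et(180°) gauche 3.4 → 3.4 kJ/mol.
Et at 240° (eclipsed): H(0°)/H(0°) eclipsed 4.6; OH(120°)/H(120°) eclipsed 6.2; H(240°)/Et(240°) eclipsed 7.8 → 18.6 kJ/mol.
Et at 300° (staggered): no non-H gauche contacts → 0.0 kJ/mol.
The minimum (0.0 kJ/mol) occurs with Et at 300°.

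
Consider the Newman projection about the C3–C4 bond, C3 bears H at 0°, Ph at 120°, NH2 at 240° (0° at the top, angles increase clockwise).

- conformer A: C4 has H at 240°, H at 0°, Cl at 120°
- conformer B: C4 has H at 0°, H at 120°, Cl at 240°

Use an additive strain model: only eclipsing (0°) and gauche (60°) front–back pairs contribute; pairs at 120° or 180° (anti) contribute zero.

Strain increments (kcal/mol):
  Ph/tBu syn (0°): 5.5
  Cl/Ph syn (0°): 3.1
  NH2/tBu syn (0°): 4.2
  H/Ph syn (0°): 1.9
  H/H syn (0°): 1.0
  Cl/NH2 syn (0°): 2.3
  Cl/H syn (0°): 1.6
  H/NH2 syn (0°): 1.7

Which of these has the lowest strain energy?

B

A is eclipsed. H at 0° is eclipsed with H at 0° (1.0); Ph at 120° is eclipsed with Cl at 120° (3.1); NH2 at 240° is eclipsed with H at 240° (1.7). Total 5.8 kcal/mol.
B is eclipsed. H at 0° is eclipsed with H at 0° (1.0); Ph at 120° is eclipsed with H at 120° (1.9); NH2 at 240° is eclipsed with Cl at 240° (2.3). Total 5.2 kcal/mol.
B has the lowest total (5.2 kcal/mol).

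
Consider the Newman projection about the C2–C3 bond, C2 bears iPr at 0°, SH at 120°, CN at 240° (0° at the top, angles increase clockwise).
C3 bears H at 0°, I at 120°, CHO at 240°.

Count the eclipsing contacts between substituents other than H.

2

Non-H eclipsing pairs: SH(120°)/I(120°); CN(240°)/CHO(240°) — 2 interactions.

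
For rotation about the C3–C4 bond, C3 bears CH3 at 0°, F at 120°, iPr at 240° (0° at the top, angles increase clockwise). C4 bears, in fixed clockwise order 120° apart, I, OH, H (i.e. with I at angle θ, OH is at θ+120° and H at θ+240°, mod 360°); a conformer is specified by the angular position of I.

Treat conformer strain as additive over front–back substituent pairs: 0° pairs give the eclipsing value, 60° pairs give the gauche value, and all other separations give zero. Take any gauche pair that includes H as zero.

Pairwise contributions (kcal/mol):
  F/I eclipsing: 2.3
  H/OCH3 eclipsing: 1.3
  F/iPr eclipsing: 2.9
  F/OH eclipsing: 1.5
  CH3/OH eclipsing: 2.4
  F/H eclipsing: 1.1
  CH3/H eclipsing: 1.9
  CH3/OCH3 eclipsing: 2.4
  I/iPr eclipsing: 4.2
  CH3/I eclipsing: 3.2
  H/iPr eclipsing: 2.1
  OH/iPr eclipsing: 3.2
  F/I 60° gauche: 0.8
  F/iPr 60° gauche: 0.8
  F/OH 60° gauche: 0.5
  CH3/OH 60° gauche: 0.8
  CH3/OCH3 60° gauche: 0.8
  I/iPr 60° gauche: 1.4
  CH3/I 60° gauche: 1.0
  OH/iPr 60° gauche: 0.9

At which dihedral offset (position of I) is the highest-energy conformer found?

240°

I at 0° (eclipsed): CH3(0°)/I(0°) eclipsed 3.2; F(120°)/OH(120°) eclipsed 1.5; iPr(240°)/H(240°) eclipsed 2.1 → 6.8 kcal/mol.
I at 60° (staggered): CH3(0°)/I(60°) gauche 1.0; F(120°)/I(60°) gauche 0.8; F(120°)/OH(180°) gauche 0.5; iPr(240°)/OH(180°) gauche 0.9 → 3.2 kcal/mol.
I at 120° (eclipsed): CH3(0°)/H(0°) eclipsed 1.9; F(120°)/I(120°) eclipsed 2.3; iPr(240°)/OH(240°) eclipsed 3.2 → 7.4 kcal/mol.
I at 180° (staggered): CH3(0°)/OH(300°) gauche 0.8; F(120°)/I(180°) gauche 0.8; iPr(240°)/I(180°) gauche 1.4; iPr(240°)/OH(300°) gauche 0.9 → 3.9 kcal/mol.
I at 240° (eclipsed): CH3(0°)/OH(0°) eclipsed 2.4; F(120°)/H(120°) eclipsed 1.1; iPr(240°)/I(240°) eclipsed 4.2 → 7.7 kcal/mol.
I at 300° (staggered): CH3(0°)/I(300°) gauche 1.0; CH3(0°)/OH(60°) gauche 0.8; F(120°)/OH(60°) gauche 0.5; iPr(240°)/I(300°) gauche 1.4 → 3.7 kcal/mol.
The maximum (7.7 kcal/mol) occurs with I at 240°.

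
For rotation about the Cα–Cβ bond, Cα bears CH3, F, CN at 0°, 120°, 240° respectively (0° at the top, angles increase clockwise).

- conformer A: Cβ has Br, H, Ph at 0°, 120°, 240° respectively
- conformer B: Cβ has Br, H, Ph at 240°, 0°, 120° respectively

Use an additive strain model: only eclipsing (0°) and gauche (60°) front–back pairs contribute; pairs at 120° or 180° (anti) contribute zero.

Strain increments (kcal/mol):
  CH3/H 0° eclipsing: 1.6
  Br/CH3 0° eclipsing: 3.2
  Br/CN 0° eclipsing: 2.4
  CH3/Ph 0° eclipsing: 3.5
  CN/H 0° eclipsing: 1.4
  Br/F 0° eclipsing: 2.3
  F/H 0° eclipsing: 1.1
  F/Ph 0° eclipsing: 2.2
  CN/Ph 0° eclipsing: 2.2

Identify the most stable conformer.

A (eclipsed): CH3(0°)/Br(0°) eclipsed 3.2; F(120°)/H(120°) eclipsed 1.1; CN(240°)/Ph(240°) eclipsed 2.2 → 6.5 kcal/mol.
B (eclipsed): CH3(0°)/H(0°) eclipsed 1.6; F(120°)/Ph(120°) eclipsed 2.2; CN(240°)/Br(240°) eclipsed 2.4 → 6.2 kcal/mol.
B has the lowest total (6.2 kcal/mol).

B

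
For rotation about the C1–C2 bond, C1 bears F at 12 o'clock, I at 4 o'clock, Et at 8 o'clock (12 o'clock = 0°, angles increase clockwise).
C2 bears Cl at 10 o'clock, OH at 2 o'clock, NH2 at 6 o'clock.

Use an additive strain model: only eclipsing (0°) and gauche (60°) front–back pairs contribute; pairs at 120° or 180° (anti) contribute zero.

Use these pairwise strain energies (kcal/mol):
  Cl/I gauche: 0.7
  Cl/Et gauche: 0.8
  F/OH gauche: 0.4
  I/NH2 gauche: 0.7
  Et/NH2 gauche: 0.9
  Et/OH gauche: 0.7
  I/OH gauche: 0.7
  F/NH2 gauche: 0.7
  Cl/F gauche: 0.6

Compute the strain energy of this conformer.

This conformer (staggered): F(0°)/Cl(300°) gauche 0.6; F(0°)/OH(60°) gauche 0.4; I(120°)/OH(60°) gauche 0.7; I(120°)/NH2(180°) gauche 0.7; Et(240°)/Cl(300°) gauche 0.8; Et(240°)/NH2(180°) gauche 0.9 → 4.1 kcal/mol.

4.1 kcal/mol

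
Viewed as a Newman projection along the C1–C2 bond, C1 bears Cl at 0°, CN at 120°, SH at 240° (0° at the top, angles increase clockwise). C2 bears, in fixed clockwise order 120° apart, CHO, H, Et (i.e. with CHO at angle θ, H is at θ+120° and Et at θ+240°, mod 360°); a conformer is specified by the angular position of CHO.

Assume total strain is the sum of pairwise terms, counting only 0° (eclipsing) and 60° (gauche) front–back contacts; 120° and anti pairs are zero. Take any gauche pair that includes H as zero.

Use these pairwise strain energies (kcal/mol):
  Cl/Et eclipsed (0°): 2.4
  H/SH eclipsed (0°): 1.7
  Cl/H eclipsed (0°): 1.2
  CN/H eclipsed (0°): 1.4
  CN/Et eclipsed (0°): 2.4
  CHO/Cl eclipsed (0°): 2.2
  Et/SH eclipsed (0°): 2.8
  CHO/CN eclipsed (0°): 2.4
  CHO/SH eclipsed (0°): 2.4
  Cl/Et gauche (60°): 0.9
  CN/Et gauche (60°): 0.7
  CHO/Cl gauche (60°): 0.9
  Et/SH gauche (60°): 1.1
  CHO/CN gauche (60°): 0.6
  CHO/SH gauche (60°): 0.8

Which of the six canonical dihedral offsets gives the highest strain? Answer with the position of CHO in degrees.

120°

CHO at 0° (eclipsed): Cl(0°)/CHO(0°) eclipsed 2.2; CN(120°)/H(120°) eclipsed 1.4; SH(240°)/Et(240°) eclipsed 2.8 → 6.4 kcal/mol.
CHO at 60° (staggered): Cl(0°)/CHO(60°) gauche 0.9; Cl(0°)/Et(300°) gauche 0.9; CN(120°)/CHO(60°) gauche 0.6; SH(240°)/Et(300°) gauche 1.1 → 3.5 kcal/mol.
CHO at 120° (eclipsed): Cl(0°)/Et(0°) eclipsed 2.4; CN(120°)/CHO(120°) eclipsed 2.4; SH(240°)/H(240°) eclipsed 1.7 → 6.5 kcal/mol.
CHO at 180° (staggered): Cl(0°)/Et(60°) gauche 0.9; CN(120°)/CHO(180°) gauche 0.6; CN(120°)/Et(60°) gauche 0.7; SH(240°)/CHO(180°) gauche 0.8 → 3.0 kcal/mol.
CHO at 240° (eclipsed): Cl(0°)/H(0°) eclipsed 1.2; CN(120°)/Et(120°) eclipsed 2.4; SH(240°)/CHO(240°) eclipsed 2.4 → 6.0 kcal/mol.
CHO at 300° (staggered): Cl(0°)/CHO(300°) gauche 0.9; CN(120°)/Et(180°) gauche 0.7; SH(240°)/CHO(300°) gauche 0.8; SH(240°)/Et(180°) gauche 1.1 → 3.5 kcal/mol.
The maximum (6.5 kcal/mol) occurs with CHO at 120°.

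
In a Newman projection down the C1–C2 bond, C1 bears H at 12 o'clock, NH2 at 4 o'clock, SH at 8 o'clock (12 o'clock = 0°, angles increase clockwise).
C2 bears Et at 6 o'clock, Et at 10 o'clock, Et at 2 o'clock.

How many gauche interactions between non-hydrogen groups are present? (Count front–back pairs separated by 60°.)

4

Non-H gauche pairs: NH2(120°)/Et(180°); NH2(120°)/Et(60°); SH(240°)/Et(180°); SH(240°)/Et(300°) — 4 interactions.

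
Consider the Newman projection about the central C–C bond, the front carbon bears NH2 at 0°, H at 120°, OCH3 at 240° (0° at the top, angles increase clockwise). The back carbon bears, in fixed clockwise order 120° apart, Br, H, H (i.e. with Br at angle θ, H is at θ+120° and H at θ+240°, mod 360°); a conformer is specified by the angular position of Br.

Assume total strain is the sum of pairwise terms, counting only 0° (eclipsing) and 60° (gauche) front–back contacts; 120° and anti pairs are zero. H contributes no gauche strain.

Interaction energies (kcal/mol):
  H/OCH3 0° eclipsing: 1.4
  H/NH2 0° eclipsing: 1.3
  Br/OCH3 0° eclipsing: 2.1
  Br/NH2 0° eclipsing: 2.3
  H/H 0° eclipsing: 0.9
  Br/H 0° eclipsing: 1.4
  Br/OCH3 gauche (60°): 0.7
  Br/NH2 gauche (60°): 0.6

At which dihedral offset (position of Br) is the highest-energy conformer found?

Br at 0° is eclipsed. NH2 at 0° is eclipsed with Br at 0° (2.3); H at 120° is eclipsed with H at 120° (0.9); OCH3 at 240° is eclipsed with H at 240° (1.4). Total 4.6 kcal/mol.
Br at 60° is staggered. NH2 at 0° is gauche with Br at 60° (0.6). Total 0.6 kcal/mol.
Br at 120° is eclipsed. NH2 at 0° is eclipsed with H at 0° (1.3); H at 120° is eclipsed with Br at 120° (1.4); OCH3 at 240° is eclipsed with H at 240° (1.4). Total 4.1 kcal/mol.
Br at 180° is staggered. OCH3 at 240° is gauche with Br at 180° (0.7). Total 0.7 kcal/mol.
Br at 240° is eclipsed. NH2 at 0° is eclipsed with H at 0° (1.3); H at 120° is eclipsed with H at 120° (0.9); OCH3 at 240° is eclipsed with Br at 240° (2.1). Total 4.3 kcal/mol.
Br at 300° is staggered. NH2 at 0° is gauche with Br at 300° (0.6); OCH3 at 240° is gauche with Br at 300° (0.7). Total 1.3 kcal/mol.
The maximum (4.6 kcal/mol) occurs with Br at 0°.

0°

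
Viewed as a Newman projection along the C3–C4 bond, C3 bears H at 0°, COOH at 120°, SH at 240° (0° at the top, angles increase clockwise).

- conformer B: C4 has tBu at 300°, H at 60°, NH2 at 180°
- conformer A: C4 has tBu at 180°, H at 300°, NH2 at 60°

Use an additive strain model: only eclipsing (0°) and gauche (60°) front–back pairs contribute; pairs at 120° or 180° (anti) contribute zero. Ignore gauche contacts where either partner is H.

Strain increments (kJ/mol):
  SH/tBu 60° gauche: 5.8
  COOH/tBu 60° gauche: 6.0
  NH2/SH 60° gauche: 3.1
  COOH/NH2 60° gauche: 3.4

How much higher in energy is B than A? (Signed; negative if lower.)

-2.9 kJ/mol

B (staggered): COOH(120°)/NH2(180°) gauche 3.4; SH(240°)/tBu(300°) gauche 5.8; SH(240°)/NH2(180°) gauche 3.1 → 12.3 kJ/mol.
A (staggered): COOH(120°)/tBu(180°) gauche 6.0; COOH(120°)/NH2(60°) gauche 3.4; SH(240°)/tBu(180°) gauche 5.8 → 15.2 kJ/mol.
E(B) − E(A) = 12.3 − 15.2 = -2.9 kJ/mol.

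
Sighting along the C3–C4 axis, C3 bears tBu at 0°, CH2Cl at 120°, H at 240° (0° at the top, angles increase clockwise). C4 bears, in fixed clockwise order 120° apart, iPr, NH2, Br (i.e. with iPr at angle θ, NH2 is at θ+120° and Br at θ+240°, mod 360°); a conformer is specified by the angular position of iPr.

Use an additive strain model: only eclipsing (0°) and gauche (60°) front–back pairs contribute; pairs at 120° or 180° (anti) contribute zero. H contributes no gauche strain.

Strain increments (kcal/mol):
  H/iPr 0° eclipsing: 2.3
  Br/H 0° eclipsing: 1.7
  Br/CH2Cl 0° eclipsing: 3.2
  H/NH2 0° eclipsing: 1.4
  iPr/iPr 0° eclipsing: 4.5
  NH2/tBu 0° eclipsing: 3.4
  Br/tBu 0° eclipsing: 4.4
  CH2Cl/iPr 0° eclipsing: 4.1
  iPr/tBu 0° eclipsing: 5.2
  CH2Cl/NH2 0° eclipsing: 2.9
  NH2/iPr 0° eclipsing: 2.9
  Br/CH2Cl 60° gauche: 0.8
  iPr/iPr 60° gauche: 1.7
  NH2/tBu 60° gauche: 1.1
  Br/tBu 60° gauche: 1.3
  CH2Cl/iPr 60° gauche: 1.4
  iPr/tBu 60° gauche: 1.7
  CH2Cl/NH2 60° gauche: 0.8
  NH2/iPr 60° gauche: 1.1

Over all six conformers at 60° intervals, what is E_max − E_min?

iPr at 0° (eclipsed): tBu(0°)/iPr(0°) eclipsed 5.2; CH2Cl(120°)/NH2(120°) eclipsed 2.9; H(240°)/Br(240°) eclipsed 1.7 → 9.8 kcal/mol.
iPr at 60° (staggered): tBu(0°)/iPr(60°) gauche 1.7; tBu(0°)/Br(300°) gauche 1.3; CH2Cl(120°)/iPr(60°) gauche 1.4; CH2Cl(120°)/NH2(180°) gauche 0.8 → 5.2 kcal/mol.
iPr at 120° (eclipsed): tBu(0°)/Br(0°) eclipsed 4.4; CH2Cl(120°)/iPr(120°) eclipsed 4.1; H(240°)/NH2(240°) eclipsed 1.4 → 9.9 kcal/mol.
iPr at 180° (staggered): tBu(0°)/NH2(300°) gauche 1.1; tBu(0°)/Br(60°) gauche 1.3; CH2Cl(120°)/iPr(180°) gauche 1.4; CH2Cl(120°)/Br(60°) gauche 0.8 → 4.6 kcal/mol.
iPr at 240° (eclipsed): tBu(0°)/NH2(0°) eclipsed 3.4; CH2Cl(120°)/Br(120°) eclipsed 3.2; H(240°)/iPr(240°) eclipsed 2.3 → 8.9 kcal/mol.
iPr at 300° (staggered): tBu(0°)/iPr(300°) gauche 1.7; tBu(0°)/NH2(60°) gauche 1.1; CH2Cl(120°)/NH2(60°) gauche 0.8; CH2Cl(120°)/Br(180°) gauche 0.8 → 4.4 kcal/mol.
Max at 120° (9.9 kcal/mol), min at 300° (4.4 kcal/mol); barrier = 5.5 kcal/mol.

5.5 kcal/mol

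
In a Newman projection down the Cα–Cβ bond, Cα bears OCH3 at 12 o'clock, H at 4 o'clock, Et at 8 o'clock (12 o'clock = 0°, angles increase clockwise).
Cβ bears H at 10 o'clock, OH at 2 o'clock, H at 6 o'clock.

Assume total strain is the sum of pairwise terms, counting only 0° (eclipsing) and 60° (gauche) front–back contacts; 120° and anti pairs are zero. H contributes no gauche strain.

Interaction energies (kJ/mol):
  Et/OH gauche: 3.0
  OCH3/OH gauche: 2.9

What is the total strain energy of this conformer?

2.9 kJ/mol

This conformer (staggered): OCH3–OH gauche; 2.9 = 2.9 kJ/mol.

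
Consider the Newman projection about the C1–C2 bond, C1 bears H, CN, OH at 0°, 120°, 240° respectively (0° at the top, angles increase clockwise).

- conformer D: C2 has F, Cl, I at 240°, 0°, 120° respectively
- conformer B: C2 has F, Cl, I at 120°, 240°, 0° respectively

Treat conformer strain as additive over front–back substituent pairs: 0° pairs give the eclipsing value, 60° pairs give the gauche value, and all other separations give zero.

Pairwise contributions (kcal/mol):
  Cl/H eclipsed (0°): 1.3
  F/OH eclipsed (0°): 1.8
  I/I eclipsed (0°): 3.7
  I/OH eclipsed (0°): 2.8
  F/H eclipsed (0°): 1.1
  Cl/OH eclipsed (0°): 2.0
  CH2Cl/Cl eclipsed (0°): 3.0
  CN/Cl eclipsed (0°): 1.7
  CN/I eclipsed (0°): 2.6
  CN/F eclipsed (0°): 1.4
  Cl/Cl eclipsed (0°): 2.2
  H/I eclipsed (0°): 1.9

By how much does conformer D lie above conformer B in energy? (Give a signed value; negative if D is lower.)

+0.4 kcal/mol

D is eclipsed. H at 0° is eclipsed with Cl at 0° (1.3); CN at 120° is eclipsed with I at 120° (2.6); OH at 240° is eclipsed with F at 240° (1.8). Total 5.7 kcal/mol.
B is eclipsed. H at 0° is eclipsed with I at 0° (1.9); CN at 120° is eclipsed with F at 120° (1.4); OH at 240° is eclipsed with Cl at 240° (2.0). Total 5.3 kcal/mol.
E(D) − E(B) = 5.7 − 5.3 = +0.4 kcal/mol.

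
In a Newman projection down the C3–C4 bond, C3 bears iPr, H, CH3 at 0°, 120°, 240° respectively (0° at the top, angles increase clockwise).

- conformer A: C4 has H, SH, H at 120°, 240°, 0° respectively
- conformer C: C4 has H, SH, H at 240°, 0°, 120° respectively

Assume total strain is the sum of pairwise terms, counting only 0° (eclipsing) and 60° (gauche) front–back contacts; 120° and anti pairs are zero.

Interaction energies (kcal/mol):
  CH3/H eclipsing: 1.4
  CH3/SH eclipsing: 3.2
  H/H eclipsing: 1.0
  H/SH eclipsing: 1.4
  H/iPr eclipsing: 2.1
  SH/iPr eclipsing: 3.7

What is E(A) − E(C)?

A (eclipsed): iPr(0°)/H(0°) eclipsed 2.1; H(120°)/H(120°) eclipsed 1.0; CH3(240°)/SH(240°) eclipsed 3.2 → 6.3 kcal/mol.
C (eclipsed): iPr(0°)/SH(0°) eclipsed 3.7; H(120°)/H(120°) eclipsed 1.0; CH3(240°)/H(240°) eclipsed 1.4 → 6.1 kcal/mol.
E(A) − E(C) = 6.3 − 6.1 = +0.2 kcal/mol.

+0.2 kcal/mol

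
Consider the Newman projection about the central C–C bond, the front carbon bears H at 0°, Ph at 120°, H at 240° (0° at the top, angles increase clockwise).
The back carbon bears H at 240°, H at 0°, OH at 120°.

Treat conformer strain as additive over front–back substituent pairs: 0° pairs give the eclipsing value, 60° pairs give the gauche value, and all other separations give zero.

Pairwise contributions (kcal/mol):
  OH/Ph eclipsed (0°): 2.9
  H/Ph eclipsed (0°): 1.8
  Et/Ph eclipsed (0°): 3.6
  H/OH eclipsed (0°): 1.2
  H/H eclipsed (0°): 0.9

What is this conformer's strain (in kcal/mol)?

This conformer (eclipsed): H–H eclipsed, Ph–OH eclipsed, H–H eclipsed; 0.9 + 2.9 + 0.9 = 4.7 kcal/mol.

4.7 kcal/mol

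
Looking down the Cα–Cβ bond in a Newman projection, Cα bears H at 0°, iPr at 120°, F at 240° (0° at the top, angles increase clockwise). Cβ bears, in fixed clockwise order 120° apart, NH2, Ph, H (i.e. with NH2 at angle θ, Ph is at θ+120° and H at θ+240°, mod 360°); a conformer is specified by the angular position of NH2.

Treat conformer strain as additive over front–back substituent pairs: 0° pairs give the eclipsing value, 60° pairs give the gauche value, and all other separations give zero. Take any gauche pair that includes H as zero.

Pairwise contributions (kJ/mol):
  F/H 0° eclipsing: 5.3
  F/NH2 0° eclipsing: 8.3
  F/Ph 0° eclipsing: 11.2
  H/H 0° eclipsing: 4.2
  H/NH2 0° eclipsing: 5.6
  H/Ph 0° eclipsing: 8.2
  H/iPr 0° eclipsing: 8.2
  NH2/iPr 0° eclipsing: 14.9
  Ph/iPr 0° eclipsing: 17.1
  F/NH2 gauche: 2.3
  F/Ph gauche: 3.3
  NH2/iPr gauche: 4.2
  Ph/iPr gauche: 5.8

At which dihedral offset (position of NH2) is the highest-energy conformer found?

120°

NH2 at 0° is eclipsed. H at 0° is eclipsed with NH2 at 0° (5.6); iPr at 120° is eclipsed with Ph at 120° (17.1); F at 240° is eclipsed with H at 240° (5.3). Total 28.0 kJ/mol.
NH2 at 60° is staggered. iPr at 120° is gauche with NH2 at 60° (4.2); iPr at 120° is gauche with Ph at 180° (5.8); F at 240° is gauche with Ph at 180° (3.3). Total 13.3 kJ/mol.
NH2 at 120° is eclipsed. H at 0° is eclipsed with H at 0° (4.2); iPr at 120° is eclipsed with NH2 at 120° (14.9); F at 240° is eclipsed with Ph at 240° (11.2). Total 30.3 kJ/mol.
NH2 at 180° is staggered. iPr at 120° is gauche with NH2 at 180° (4.2); F at 240° is gauche with NH2 at 180° (2.3); F at 240° is gauche with Ph at 300° (3.3). Total 9.8 kJ/mol.
NH2 at 240° is eclipsed. H at 0° is eclipsed with Ph at 0° (8.2); iPr at 120° is eclipsed with H at 120° (8.2); F at 240° is eclipsed with NH2 at 240° (8.3). Total 24.7 kJ/mol.
NH2 at 300° is staggered. iPr at 120° is gauche with Ph at 60° (5.8); F at 240° is gauche with NH2 at 300° (2.3). Total 8.1 kJ/mol.
The maximum (30.3 kJ/mol) occurs with NH2 at 120°.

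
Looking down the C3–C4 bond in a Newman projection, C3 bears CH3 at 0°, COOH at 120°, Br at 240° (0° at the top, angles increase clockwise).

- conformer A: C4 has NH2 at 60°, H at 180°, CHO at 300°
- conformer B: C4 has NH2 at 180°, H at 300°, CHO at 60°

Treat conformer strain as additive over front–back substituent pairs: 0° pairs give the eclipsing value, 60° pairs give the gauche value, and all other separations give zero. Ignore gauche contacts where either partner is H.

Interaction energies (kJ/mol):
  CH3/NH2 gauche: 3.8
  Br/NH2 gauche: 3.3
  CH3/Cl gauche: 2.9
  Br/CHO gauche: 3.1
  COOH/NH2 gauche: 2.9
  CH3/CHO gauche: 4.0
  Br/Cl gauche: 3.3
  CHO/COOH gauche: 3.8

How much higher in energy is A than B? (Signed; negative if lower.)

-0.2 kJ/mol

A is staggered. CH3 at 0° is gauche with NH2 at 60° (3.8); CH3 at 0° is gauche with CHO at 300° (4.0); COOH at 120° is gauche with NH2 at 60° (2.9); Br at 240° is gauche with CHO at 300° (3.1). Total 13.8 kJ/mol.
B is staggered. CH3 at 0° is gauche with CHO at 60° (4.0); COOH at 120° is gauche with NH2 at 180° (2.9); COOH at 120° is gauche with CHO at 60° (3.8); Br at 240° is gauche with NH2 at 180° (3.3). Total 14.0 kJ/mol.
E(A) − E(B) = 13.8 − 14.0 = -0.2 kJ/mol.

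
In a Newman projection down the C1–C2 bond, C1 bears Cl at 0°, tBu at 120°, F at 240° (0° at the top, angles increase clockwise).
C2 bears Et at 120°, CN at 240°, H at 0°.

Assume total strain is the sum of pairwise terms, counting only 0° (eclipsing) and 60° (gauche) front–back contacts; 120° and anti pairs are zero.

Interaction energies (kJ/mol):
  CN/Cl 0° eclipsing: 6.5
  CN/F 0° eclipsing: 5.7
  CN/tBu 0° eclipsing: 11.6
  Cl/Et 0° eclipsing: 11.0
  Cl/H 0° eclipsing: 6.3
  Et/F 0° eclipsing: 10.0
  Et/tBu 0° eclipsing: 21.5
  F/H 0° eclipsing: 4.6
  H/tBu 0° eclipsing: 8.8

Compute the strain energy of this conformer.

This conformer (eclipsed): Cl(0°)/H(0°) eclipsed 6.3; tBu(120°)/Et(120°) eclipsed 21.5; F(240°)/CN(240°) eclipsed 5.7 → 33.5 kJ/mol.

33.5 kJ/mol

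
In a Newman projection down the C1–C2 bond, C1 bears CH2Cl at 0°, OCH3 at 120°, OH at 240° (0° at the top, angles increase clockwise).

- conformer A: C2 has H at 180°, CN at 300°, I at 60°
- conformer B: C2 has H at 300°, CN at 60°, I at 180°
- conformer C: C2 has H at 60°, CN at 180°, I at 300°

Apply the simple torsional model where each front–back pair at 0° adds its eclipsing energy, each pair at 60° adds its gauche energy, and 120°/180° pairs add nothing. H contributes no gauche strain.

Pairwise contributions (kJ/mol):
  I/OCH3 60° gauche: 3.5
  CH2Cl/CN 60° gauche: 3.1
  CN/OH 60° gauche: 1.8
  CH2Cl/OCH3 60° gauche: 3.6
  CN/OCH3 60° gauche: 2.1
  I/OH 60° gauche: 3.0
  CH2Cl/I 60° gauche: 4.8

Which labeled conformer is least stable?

A

A (staggered): CH2Cl–CN gauche, CH2Cl–I gauche, OCH3–I gauche, OH–CN gauche; 3.1 + 4.8 + 3.5 + 1.8 = 13.2 kJ/mol.
B (staggered): CH2Cl–CN gauche, OCH3–CN gauche, OCH3–I gauche, OH–I gauche; 3.1 + 2.1 + 3.5 + 3.0 = 11.7 kJ/mol.
C (staggered): CH2Cl–I gauche, OCH3–CN gauche, OH–CN gauche, OH–I gauche; 4.8 + 2.1 + 1.8 + 3.0 = 11.7 kJ/mol.
A has the highest total (13.2 kJ/mol).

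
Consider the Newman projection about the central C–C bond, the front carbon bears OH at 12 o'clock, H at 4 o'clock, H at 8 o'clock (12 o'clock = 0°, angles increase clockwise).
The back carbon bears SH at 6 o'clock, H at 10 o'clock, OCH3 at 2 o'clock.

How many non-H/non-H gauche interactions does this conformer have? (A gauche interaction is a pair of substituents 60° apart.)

Non-H gauche pairs: OH(0°)/OCH3(60°) — 1 interaction.

1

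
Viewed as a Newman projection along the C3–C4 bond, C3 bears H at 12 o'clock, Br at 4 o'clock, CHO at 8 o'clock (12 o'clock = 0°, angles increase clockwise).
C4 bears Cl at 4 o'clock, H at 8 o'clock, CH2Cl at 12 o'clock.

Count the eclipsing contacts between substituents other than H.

Non-H eclipsing pairs: Br(120°)/Cl(120°) — 1 interaction.

1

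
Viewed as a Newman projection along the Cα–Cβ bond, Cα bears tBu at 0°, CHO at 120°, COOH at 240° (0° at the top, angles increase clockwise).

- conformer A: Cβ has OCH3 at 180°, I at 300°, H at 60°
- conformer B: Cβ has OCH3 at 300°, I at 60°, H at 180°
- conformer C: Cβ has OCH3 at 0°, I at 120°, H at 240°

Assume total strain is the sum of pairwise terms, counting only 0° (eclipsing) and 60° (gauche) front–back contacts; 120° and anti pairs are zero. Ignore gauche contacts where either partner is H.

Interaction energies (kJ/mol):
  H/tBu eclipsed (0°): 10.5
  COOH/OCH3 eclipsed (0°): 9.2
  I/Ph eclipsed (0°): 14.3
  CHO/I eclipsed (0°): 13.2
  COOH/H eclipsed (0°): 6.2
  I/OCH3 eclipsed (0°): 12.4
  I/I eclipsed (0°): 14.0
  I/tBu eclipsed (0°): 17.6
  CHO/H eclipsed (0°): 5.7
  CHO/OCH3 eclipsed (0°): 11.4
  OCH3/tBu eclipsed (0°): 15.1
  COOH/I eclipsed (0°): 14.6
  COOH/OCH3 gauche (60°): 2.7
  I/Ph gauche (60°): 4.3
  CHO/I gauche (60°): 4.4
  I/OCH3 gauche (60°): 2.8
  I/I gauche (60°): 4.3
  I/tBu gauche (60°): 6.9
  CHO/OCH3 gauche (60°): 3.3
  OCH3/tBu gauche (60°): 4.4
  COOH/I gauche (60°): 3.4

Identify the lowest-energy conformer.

A

A (staggered): tBu–I gauche, CHO–OCH3 gauche, COOH–OCH3 gauche, COOH–I gauche; 6.9 + 3.3 + 2.7 + 3.4 = 16.3 kJ/mol.
B (staggered): tBu–OCH3 gauche, tBu–I gauche, CHO–I gauche, COOH–OCH3 gauche; 4.4 + 6.9 + 4.4 + 2.7 = 18.4 kJ/mol.
C (eclipsed): tBu–OCH3 eclipsed, CHO–I eclipsed, COOH–H eclipsed; 15.1 + 13.2 + 6.2 = 34.5 kJ/mol.
A has the lowest total (16.3 kJ/mol).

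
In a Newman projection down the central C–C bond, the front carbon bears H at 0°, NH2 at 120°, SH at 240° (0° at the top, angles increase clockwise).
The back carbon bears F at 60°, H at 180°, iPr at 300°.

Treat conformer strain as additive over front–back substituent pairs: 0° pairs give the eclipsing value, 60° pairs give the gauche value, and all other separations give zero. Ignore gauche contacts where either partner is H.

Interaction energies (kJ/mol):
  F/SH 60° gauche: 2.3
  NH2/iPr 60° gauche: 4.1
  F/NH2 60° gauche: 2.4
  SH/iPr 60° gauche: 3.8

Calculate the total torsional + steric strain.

This conformer (staggered): NH2–F gauche, SH–iPr gauche; 2.4 + 3.8 = 6.2 kJ/mol.

6.2 kJ/mol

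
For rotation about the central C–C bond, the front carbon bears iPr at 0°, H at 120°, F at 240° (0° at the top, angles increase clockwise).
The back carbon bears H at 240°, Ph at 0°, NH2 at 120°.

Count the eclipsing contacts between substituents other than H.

Non-H eclipsing pairs: iPr(0°)/Ph(0°) — 1 interaction.

1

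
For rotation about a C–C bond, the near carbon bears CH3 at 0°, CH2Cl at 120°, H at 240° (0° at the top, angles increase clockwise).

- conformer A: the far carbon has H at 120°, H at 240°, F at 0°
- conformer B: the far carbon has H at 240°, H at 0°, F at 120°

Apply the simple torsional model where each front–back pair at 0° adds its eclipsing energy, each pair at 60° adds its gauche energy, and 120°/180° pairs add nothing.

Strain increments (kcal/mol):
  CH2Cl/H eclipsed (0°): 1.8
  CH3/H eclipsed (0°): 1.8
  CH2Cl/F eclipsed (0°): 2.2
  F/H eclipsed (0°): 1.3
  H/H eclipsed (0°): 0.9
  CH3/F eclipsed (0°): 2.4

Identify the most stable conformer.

A (eclipsed): CH3–F eclipsed, CH2Cl–H eclipsed, H–H eclipsed; 2.4 + 1.8 + 0.9 = 5.1 kcal/mol.
B (eclipsed): CH3–H eclipsed, CH2Cl–F eclipsed, H–H eclipsed; 1.8 + 2.2 + 0.9 = 4.9 kcal/mol.
B has the lowest total (4.9 kcal/mol).

B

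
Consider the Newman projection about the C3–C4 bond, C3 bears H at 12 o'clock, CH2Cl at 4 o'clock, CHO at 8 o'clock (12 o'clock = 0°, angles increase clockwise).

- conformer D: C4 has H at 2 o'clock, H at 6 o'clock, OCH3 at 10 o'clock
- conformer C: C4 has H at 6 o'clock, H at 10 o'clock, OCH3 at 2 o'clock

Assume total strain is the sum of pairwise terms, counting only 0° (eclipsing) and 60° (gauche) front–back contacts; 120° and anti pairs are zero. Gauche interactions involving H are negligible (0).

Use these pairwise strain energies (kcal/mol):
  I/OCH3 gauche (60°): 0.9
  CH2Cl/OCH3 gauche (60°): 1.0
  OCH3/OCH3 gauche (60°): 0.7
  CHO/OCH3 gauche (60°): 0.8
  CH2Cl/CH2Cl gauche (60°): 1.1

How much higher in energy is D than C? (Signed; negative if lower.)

D (staggered): CHO–OCH3 gauche; 0.8 = 0.8 kcal/mol.
C (staggered): CH2Cl–OCH3 gauche; 1.0 = 1.0 kcal/mol.
E(D) − E(C) = 0.8 − 1.0 = -0.2 kcal/mol.

-0.2 kcal/mol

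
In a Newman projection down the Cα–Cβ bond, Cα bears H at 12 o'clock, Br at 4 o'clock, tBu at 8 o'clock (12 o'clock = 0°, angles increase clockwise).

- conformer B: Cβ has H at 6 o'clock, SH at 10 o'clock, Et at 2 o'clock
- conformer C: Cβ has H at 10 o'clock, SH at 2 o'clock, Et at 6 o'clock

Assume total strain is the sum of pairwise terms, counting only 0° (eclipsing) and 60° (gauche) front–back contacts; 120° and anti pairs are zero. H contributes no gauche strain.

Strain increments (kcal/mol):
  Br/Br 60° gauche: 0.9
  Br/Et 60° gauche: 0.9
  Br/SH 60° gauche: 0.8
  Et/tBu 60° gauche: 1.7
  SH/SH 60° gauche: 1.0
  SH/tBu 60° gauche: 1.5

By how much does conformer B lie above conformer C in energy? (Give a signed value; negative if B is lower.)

B is staggered. Br at 120° is gauche with Et at 60° (0.9); tBu at 240° is gauche with SH at 300° (1.5). Total 2.4 kcal/mol.
C is staggered. Br at 120° is gauche with SH at 60° (0.8); Br at 120° is gauche with Et at 180° (0.9); tBu at 240° is gauche with Et at 180° (1.7). Total 3.4 kcal/mol.
E(B) − E(C) = 2.4 − 3.4 = -1.0 kcal/mol.

-1.0 kcal/mol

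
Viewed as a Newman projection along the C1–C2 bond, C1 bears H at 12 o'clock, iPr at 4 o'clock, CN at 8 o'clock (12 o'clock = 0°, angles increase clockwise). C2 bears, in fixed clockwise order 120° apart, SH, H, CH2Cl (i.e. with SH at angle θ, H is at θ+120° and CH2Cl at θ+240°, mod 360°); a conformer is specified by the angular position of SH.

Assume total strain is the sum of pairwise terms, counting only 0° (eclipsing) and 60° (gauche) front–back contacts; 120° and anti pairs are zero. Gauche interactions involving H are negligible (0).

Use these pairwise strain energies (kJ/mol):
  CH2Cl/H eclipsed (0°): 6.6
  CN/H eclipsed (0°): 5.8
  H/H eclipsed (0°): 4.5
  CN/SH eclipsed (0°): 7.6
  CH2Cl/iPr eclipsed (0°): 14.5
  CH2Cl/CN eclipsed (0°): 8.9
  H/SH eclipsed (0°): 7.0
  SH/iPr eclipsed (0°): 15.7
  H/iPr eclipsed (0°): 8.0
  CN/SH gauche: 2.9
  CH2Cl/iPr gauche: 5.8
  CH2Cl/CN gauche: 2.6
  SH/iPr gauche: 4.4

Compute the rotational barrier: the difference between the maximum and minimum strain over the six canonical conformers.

SH at 0° (eclipsed): H–SH eclipsed, iPr–H eclipsed, CN–CH2Cl eclipsed; 7.0 + 8.0 + 8.9 = 23.9 kJ/mol.
SH at 60° (staggered): iPr–SH gauche, CN–CH2Cl gauche; 4.4 + 2.6 = 7.0 kJ/mol.
SH at 120° (eclipsed): H–CH2Cl eclipsed, iPr–SH eclipsed, CN–H eclipsed; 6.6 + 15.7 + 5.8 = 28.1 kJ/mol.
SH at 180° (staggered): iPr–SH gauche, iPr–CH2Cl gauche, CN–SH gauche; 4.4 + 5.8 + 2.9 = 13.1 kJ/mol.
SH at 240° (eclipsed): H–H eclipsed, iPr–CH2Cl eclipsed, CN–SH eclipsed; 4.5 + 14.5 + 7.6 = 26.6 kJ/mol.
SH at 300° (staggered): iPr–CH2Cl gauche, CN–SH gauche, CN–CH2Cl gauche; 5.8 + 2.9 + 2.6 = 11.3 kJ/mol.
Max at 120° (28.1 kJ/mol), min at 60° (7.0 kJ/mol); barrier = 21.1 kJ/mol.

21.1 kJ/mol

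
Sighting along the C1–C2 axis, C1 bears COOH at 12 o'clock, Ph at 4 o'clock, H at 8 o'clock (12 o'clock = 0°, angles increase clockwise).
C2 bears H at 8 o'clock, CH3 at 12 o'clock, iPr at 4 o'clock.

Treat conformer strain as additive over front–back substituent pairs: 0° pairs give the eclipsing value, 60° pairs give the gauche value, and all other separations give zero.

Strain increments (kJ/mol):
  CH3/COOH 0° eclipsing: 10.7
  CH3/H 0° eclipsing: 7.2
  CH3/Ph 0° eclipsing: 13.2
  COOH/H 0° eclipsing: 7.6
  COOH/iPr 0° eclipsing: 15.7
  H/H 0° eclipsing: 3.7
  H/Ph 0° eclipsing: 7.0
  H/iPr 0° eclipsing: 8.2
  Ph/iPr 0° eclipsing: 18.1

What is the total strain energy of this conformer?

32.5 kJ/mol

This conformer is eclipsed. COOH at 0° is eclipsed with CH3 at 0° (10.7); Ph at 120° is eclipsed with iPr at 120° (18.1); H at 240° is eclipsed with H at 240° (3.7). Total 32.5 kJ/mol.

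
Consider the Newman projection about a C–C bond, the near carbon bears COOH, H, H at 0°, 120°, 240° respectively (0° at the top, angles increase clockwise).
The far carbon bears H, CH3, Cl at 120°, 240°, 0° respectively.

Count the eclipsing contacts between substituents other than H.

1

Non-H eclipsing pairs: COOH(0°)/Cl(0°) — 1 interaction.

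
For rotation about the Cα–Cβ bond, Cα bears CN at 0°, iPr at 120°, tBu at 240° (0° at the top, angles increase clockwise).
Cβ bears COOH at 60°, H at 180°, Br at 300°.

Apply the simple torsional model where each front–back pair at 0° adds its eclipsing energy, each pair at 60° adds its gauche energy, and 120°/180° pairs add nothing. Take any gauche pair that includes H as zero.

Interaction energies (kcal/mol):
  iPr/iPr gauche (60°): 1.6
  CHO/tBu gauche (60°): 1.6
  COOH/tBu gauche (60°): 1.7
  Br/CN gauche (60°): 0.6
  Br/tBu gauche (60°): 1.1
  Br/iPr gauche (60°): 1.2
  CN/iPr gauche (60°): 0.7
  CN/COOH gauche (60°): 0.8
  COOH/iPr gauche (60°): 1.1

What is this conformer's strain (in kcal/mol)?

This conformer is staggered. CN at 0° is gauche with COOH at 60° (0.8); CN at 0° is gauche with Br at 300° (0.6); iPr at 120° is gauche with COOH at 60° (1.1); tBu at 240° is gauche with Br at 300° (1.1). Total 3.6 kcal/mol.

3.6 kcal/mol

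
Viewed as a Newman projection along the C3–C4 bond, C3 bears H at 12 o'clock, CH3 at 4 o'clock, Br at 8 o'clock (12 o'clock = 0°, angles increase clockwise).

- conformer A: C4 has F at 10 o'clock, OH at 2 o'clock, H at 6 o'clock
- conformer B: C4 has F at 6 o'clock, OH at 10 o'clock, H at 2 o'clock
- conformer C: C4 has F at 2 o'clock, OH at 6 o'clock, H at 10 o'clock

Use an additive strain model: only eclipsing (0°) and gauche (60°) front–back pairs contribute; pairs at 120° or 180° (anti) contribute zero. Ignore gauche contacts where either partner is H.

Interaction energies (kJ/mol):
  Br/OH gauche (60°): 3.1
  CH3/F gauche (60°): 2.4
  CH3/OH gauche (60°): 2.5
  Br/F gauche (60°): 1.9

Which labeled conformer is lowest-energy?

A is staggered. CH3 at 120° is gauche with OH at 60° (2.5); Br at 240° is gauche with F at 300° (1.9). Total 4.4 kJ/mol.
B is staggered. CH3 at 120° is gauche with F at 180° (2.4); Br at 240° is gauche with F at 180° (1.9); Br at 240° is gauche with OH at 300° (3.1). Total 7.4 kJ/mol.
C is staggered. CH3 at 120° is gauche with F at 60° (2.4); CH3 at 120° is gauche with OH at 180° (2.5); Br at 240° is gauche with OH at 180° (3.1). Total 8.0 kJ/mol.
A has the lowest total (4.4 kJ/mol).

A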